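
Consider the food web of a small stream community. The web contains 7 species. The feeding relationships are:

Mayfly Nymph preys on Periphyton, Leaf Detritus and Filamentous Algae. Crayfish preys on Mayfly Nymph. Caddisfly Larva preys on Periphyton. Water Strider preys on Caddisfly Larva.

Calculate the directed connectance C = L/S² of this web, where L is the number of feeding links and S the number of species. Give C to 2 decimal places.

The web has S = 7 species and L = 6 feeding links.
C = L / S² = 6 / 49 = 0.1224 ≈ 0.12.

C = 0.12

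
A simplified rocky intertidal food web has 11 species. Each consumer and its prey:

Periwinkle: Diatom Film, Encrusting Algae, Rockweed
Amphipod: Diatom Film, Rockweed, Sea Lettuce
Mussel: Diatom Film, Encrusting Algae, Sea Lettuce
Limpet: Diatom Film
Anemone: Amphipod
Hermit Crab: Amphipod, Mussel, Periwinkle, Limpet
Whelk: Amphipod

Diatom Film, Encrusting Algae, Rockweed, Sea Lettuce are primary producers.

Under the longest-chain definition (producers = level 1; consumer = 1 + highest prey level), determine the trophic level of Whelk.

Diatom Film is a producer → level 1.
Amphipod eats Diatom Film (level 1); other prey at levels: Rockweed 1, Sea Lettuce 1 → level 2.
Whelk eats Amphipod → level 3.

Trophic level 3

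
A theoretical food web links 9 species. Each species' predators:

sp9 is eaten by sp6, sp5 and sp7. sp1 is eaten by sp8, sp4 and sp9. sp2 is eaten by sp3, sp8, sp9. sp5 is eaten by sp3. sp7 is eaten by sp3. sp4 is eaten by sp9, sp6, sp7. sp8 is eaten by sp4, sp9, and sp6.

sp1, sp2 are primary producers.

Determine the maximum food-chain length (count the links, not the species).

5 links

One longest chain: sp1 → sp8 → sp4 → sp9 → sp7 → sp3.
It has 6 species and 5 links.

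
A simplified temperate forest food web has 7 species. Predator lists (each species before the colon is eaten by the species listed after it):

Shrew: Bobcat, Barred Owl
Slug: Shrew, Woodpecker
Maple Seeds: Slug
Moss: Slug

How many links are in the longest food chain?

3 links

One longest chain: Moss → Slug → Shrew → Bobcat.
It has 4 species and 3 links.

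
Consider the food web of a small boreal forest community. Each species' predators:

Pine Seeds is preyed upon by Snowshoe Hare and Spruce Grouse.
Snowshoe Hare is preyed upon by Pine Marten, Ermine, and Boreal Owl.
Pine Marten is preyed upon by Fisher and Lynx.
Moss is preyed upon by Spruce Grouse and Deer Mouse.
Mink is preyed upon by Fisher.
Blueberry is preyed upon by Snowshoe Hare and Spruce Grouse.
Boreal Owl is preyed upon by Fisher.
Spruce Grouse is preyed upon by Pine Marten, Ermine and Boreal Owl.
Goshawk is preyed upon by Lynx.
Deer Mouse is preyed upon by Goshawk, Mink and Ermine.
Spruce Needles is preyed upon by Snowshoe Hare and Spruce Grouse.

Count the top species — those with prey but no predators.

3

Top species (has prey, but nothing eats it): Ermine, Fisher, Lynx.
Count: 3.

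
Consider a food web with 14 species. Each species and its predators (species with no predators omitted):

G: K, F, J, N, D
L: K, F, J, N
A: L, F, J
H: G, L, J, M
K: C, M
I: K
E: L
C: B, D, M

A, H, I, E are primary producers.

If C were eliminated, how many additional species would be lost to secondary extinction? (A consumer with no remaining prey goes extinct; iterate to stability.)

1

Remove C.
Round 1: B (all prey gone) → extinct.
No further losses. Total secondary extinctions: 1.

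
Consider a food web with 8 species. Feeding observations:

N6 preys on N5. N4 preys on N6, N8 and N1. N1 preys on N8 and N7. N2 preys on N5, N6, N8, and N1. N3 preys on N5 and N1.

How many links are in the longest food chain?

2 links

One longest chain: N8 → N1 → N2.
It has 3 species and 2 links.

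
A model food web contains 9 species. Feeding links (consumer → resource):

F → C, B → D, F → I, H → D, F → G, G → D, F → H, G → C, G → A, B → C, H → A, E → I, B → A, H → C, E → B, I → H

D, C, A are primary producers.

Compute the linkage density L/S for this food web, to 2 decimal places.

There are L = 16 links among S = 9 species.
L/S = 16/9 = 1.7778 ≈ 1.78.

L/S = 1.78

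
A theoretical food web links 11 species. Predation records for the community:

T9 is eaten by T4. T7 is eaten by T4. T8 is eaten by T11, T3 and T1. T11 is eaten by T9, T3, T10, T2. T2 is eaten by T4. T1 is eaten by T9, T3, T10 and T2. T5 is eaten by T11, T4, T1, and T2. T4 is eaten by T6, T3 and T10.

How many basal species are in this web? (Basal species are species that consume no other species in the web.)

3

Basal species (no prey listed): T7, T8, T5.
Count: 3.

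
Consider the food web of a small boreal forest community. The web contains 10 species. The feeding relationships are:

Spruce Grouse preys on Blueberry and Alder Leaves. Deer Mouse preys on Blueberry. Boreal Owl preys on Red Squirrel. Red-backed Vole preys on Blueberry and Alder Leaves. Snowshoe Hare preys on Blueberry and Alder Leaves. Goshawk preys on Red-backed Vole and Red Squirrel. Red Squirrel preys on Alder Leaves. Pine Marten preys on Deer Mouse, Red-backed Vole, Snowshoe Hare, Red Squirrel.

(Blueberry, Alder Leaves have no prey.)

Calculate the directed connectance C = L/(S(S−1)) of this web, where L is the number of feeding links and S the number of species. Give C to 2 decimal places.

C = 0.17

The web has S = 10 species and L = 15 feeding links.
C = L / (S(S−1)) = 15 / 90 = 0.1667 ≈ 0.17.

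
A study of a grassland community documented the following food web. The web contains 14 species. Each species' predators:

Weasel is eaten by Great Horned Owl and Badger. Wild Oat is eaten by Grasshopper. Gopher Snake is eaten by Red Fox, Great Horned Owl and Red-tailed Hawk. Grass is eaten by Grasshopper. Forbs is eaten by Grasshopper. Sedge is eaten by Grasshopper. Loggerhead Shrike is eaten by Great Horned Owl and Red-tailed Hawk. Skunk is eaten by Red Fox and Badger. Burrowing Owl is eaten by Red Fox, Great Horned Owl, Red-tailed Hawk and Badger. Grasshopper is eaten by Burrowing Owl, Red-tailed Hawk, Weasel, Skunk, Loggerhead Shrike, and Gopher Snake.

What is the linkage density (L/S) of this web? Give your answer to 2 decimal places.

L/S = 1.64

There are L = 23 links among S = 14 species.
L/S = 23/14 = 1.6429 ≈ 1.64.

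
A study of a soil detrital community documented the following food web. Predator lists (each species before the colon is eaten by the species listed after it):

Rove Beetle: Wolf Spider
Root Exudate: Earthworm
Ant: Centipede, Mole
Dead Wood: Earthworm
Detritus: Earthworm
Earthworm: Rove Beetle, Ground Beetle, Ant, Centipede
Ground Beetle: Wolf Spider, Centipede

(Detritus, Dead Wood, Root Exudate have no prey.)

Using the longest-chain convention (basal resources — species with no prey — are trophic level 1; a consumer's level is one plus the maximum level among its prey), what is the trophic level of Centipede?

Trophic level 4

Detritus has no prey (basal) → level 1.
Earthworm eats Detritus (level 1); other prey at levels: Dead Wood 1, Root Exudate 1 → level 2.
Ground Beetle eats Earthworm → level 3.
Centipede eats Ground Beetle (level 3); other prey at levels: Earthworm 2, Ant 3 → level 4.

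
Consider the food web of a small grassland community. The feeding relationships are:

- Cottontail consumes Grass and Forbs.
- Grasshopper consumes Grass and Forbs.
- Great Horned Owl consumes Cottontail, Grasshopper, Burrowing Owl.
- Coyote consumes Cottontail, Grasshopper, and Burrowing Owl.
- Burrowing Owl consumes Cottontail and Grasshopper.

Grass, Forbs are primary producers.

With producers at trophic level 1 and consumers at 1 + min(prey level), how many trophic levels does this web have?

Producers (level 1): Grass, Forbs.
Following each consumer down to its lowest-level prey: Grass → Cottontail → Coyote (levels 1 through 3).
All prey of Coyote (Cottontail 2, Grasshopper 2, Burrowing Owl 3) are at level 2 or above, so Coyote is at level 1 + 2 = 3.
Every consumer has at least one prey at level 2 or below, so none exceeds level 3.

3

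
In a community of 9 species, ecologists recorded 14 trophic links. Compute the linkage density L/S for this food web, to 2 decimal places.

There are L = 14 links among S = 9 species.
L/S = 14/9 = 1.5556 ≈ 1.56.

L/S = 1.56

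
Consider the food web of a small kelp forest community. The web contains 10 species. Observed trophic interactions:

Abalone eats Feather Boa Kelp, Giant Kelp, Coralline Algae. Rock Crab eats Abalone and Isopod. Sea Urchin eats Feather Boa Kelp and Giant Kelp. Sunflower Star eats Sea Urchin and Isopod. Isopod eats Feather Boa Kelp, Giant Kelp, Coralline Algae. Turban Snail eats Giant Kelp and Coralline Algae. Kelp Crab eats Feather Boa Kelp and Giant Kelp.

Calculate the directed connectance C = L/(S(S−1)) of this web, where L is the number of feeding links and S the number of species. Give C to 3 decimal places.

The web has S = 10 species and L = 16 feeding links.
C = L / (S(S−1)) = 16 / 90 = 0.1778 ≈ 0.178.

C = 0.178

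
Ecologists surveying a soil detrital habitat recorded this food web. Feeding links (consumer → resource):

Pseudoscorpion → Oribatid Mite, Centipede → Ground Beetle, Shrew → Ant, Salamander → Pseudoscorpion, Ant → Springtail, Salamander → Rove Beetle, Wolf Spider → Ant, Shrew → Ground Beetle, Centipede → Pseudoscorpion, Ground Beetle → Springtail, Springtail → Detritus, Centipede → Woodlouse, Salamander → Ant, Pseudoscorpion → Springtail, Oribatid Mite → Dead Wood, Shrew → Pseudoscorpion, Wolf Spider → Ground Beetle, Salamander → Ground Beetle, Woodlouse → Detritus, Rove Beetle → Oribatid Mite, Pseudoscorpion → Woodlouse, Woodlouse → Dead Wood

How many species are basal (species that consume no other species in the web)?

2

Basal species (no prey listed): Detritus, Dead Wood.
Count: 2.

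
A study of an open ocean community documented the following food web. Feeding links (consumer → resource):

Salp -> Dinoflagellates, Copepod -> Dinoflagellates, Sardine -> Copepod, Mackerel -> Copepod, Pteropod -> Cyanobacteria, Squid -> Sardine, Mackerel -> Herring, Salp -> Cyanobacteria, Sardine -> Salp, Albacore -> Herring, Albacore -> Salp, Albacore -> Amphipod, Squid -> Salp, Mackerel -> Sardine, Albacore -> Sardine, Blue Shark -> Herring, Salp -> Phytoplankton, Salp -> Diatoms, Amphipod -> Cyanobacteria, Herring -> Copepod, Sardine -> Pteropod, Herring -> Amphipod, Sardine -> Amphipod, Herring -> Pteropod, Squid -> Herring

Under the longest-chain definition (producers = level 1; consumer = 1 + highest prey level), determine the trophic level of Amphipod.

Trophic level 2

Cyanobacteria is a producer → level 1.
Amphipod eats Cyanobacteria → level 2.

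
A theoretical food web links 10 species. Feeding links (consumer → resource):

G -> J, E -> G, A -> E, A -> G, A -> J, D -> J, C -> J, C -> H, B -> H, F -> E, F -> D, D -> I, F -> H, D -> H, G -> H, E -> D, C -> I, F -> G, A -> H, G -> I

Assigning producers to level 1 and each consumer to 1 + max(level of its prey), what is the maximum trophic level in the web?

4

Producers (level 1): I, J, H.
I → G → E → F gives F level 4.
No species has a prey at level 4, so no species reaches level 5.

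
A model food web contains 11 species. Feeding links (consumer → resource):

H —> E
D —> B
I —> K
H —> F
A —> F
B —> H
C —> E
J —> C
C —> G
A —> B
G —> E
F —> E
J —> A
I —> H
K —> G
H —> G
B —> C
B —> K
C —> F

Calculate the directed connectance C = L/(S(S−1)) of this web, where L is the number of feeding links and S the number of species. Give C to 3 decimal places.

C = 0.173

The web has S = 11 species and L = 19 feeding links.
C = L / (S(S−1)) = 19 / 110 = 0.1727 ≈ 0.173.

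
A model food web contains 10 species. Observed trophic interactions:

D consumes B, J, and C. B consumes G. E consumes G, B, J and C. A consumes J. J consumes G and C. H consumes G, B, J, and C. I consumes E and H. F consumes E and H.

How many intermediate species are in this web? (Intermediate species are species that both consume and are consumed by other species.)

Intermediate species (has both prey and predators): B, J, H, E.
Count: 4.

4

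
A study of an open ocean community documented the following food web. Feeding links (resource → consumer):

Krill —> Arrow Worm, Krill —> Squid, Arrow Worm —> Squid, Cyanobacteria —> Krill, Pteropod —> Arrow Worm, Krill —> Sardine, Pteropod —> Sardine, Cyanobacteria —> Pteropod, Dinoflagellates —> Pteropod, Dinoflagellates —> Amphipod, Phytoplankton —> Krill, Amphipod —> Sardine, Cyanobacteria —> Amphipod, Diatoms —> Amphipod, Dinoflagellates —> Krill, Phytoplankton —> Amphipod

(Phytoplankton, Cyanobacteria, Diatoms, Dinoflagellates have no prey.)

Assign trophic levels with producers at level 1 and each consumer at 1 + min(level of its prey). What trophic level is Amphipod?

Trophic level 2

Phytoplankton is a producer → level 1.
Amphipod eats Phytoplankton → level 2.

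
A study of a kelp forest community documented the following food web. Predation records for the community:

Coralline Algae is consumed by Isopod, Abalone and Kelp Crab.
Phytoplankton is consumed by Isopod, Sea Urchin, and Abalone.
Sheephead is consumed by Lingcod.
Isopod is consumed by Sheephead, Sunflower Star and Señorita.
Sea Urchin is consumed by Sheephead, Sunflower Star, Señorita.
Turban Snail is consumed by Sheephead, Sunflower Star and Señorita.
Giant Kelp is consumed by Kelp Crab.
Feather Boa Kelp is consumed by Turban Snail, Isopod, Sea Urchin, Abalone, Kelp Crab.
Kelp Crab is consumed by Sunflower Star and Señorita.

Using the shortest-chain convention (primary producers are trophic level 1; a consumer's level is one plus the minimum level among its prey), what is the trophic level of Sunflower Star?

Trophic level 3

Phytoplankton is a producer → level 1.
Sea Urchin eats Phytoplankton → level 2.
Sunflower Star eats Sea Urchin → level 3.
No prey of Sunflower Star is below level 2, so 3 is the minimum.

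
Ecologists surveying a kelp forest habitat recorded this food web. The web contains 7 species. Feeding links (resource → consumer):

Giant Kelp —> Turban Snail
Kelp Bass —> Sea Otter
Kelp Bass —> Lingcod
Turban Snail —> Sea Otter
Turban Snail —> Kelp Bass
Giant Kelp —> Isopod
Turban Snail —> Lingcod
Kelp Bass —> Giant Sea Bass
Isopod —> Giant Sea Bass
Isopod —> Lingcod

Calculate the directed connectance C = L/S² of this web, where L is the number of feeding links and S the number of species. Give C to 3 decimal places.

The web has S = 7 species and L = 10 feeding links.
C = L / S² = 10 / 49 = 0.2041 ≈ 0.204.

C = 0.204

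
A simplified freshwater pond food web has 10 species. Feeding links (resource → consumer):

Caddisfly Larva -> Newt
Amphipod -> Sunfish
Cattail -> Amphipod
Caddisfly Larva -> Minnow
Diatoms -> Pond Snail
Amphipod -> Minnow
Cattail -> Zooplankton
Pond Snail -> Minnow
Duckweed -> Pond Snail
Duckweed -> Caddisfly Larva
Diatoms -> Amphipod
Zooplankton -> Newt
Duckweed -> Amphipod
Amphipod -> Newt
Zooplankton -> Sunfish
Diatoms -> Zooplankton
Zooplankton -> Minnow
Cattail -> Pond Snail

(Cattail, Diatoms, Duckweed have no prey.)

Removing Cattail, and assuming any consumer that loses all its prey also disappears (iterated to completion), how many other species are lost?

Remove Cattail.
Every predator of it retains at least one other prey: Pond Snail still has Diatoms, Duckweed; Zooplankton still has Diatoms; Amphipod still has Diatoms, Duckweed.
No consumer loses all prey, so no secondary extinctions occur.

0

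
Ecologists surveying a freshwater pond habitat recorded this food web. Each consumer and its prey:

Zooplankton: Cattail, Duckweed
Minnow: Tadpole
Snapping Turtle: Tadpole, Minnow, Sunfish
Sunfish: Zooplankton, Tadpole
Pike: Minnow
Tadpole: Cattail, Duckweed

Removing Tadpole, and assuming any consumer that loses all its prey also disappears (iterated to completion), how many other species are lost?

Remove Tadpole.
Round 1: Minnow (all prey gone) → extinct.
Round 2: Pike (all prey gone) → extinct.
No further losses. Total secondary extinctions: 2.

2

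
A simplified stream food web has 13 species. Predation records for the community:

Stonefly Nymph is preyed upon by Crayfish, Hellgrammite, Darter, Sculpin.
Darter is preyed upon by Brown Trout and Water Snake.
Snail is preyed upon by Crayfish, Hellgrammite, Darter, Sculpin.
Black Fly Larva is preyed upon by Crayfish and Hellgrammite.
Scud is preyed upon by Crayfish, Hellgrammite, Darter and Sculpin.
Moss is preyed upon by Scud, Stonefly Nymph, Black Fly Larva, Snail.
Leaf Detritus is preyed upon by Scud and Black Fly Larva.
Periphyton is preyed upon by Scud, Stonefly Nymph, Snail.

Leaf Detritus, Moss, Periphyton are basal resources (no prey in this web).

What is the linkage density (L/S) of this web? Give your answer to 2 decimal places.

L/S = 1.92

There are L = 25 links among S = 13 species.
L/S = 25/13 = 1.9231 ≈ 1.92.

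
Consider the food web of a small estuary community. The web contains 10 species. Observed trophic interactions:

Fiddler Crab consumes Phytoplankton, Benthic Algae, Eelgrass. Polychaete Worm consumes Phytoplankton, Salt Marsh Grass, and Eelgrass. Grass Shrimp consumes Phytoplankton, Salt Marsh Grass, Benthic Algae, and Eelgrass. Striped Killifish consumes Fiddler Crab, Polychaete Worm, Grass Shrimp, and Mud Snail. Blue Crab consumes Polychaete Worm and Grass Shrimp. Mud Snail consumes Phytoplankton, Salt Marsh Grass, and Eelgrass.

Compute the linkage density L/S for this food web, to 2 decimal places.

L/S = 1.90

There are L = 19 links among S = 10 species.
L/S = 19/10 = 1.9000 ≈ 1.90.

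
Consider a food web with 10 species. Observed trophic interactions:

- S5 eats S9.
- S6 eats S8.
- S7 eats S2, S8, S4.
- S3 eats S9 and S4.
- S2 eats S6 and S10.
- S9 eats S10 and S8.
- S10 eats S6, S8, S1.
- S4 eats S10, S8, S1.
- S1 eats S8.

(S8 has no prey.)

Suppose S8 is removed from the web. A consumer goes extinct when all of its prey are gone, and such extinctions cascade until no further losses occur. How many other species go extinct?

9

Remove S8.
Round 1: S6 (all prey gone), S1 (all prey gone) → extinct.
Round 2: S10 (all prey gone) → extinct.
Round 3: S9 (all prey gone), S2 (all prey gone), S4 (all prey gone) → extinct.
Round 4: S3 (all prey gone), S5 (all prey gone), S7 (all prey gone) → extinct.
No further losses. Total secondary extinctions: 9.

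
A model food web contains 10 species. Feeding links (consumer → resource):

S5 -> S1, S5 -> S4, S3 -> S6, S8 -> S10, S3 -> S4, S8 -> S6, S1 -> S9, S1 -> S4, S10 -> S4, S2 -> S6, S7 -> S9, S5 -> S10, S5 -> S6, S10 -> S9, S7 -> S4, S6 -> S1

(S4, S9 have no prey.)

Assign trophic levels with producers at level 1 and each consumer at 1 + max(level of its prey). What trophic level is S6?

S4 is a producer → level 1.
S1 eats S4 (level 1); other prey at levels: S9 1 → level 2.
S6 eats S1 → level 3.

Trophic level 3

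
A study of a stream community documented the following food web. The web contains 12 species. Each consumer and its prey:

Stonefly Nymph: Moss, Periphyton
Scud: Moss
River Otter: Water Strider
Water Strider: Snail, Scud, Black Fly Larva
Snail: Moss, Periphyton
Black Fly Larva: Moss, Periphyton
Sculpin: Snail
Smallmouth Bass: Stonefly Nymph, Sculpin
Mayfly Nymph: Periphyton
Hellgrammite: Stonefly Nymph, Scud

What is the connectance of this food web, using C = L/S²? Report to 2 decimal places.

The web has S = 12 species and L = 17 feeding links.
C = L / S² = 17 / 144 = 0.1181 ≈ 0.12.

C = 0.12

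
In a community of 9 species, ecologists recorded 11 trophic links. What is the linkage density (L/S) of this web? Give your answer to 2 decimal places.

There are L = 11 links among S = 9 species.
L/S = 11/9 = 1.2222 ≈ 1.22.

L/S = 1.22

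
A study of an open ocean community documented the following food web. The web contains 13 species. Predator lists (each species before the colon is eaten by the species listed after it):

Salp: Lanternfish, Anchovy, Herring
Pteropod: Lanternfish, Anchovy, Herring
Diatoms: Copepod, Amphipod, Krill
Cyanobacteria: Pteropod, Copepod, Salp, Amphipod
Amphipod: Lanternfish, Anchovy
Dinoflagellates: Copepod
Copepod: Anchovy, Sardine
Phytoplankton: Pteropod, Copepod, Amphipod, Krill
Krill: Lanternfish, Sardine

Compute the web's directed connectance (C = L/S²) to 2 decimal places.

The web has S = 13 species and L = 24 feeding links.
C = L / S² = 24 / 169 = 0.1420 ≈ 0.14.

C = 0.14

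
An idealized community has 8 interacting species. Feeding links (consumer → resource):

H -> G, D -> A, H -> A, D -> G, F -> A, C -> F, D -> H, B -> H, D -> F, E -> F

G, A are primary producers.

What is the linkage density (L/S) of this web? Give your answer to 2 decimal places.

There are L = 10 links among S = 8 species.
L/S = 10/8 = 1.2500 ≈ 1.25.

L/S = 1.25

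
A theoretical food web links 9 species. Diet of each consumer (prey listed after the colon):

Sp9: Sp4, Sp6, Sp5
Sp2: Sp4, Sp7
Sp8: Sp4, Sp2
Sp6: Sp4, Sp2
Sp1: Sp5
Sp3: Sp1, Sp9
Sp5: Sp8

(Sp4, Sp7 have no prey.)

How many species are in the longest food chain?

6 species

One longest chain: Sp4 → Sp2 → Sp8 → Sp5 → Sp1 → Sp3.
It has 6 species and 5 links.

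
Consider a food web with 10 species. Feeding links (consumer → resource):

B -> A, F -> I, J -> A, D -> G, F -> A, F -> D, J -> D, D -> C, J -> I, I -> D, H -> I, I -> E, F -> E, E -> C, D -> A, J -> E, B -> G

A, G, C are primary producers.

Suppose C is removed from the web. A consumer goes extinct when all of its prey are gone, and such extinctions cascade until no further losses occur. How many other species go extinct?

1

Remove C.
Round 1: E (all prey gone) → extinct.
No further losses. Total secondary extinctions: 1.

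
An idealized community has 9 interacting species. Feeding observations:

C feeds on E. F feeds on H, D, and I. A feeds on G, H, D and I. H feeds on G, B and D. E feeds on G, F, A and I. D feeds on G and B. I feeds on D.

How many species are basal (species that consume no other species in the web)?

2

Basal species (no prey listed): G, B.
Count: 2.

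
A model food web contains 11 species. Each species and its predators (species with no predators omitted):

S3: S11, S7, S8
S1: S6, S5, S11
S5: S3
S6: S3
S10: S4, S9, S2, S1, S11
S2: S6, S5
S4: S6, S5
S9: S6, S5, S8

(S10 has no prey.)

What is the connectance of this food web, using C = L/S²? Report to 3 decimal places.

C = 0.165

The web has S = 11 species and L = 20 feeding links.
C = L / S² = 20 / 121 = 0.1653 ≈ 0.165.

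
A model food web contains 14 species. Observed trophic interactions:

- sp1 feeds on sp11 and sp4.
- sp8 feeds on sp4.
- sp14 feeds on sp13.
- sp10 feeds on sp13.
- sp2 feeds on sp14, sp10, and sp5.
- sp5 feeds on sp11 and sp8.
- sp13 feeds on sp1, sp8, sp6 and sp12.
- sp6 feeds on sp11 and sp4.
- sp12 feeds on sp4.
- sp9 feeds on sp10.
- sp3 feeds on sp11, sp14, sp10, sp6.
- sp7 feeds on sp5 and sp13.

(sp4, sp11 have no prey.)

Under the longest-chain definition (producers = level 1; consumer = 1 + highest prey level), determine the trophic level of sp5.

Trophic level 3

sp4 is a producer → level 1.
sp8 eats sp4 → level 2.
sp5 eats sp8 (level 2); other prey at levels: sp11 1 → level 3.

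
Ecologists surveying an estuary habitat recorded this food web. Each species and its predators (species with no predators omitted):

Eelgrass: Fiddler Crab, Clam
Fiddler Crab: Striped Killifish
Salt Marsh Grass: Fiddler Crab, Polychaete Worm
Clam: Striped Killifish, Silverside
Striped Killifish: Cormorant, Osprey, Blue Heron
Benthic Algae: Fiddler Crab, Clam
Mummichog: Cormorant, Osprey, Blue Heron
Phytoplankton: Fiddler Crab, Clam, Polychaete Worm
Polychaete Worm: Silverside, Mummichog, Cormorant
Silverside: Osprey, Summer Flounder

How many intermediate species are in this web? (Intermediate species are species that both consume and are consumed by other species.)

Intermediate species (has both prey and predators): Fiddler Crab, Clam, Polychaete Worm, Striped Killifish, Silverside, Mummichog.
Count: 6.

6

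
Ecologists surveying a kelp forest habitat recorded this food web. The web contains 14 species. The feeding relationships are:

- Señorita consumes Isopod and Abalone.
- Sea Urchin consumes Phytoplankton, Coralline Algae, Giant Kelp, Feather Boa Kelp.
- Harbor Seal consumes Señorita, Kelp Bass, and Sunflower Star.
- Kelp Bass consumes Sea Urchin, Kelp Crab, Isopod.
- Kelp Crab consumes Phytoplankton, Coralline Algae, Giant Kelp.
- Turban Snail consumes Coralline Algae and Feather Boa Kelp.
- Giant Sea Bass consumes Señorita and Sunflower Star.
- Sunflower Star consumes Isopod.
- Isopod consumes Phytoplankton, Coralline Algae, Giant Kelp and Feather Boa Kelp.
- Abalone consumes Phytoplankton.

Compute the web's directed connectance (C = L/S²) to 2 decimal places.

C = 0.13

The web has S = 14 species and L = 25 feeding links.
C = L / S² = 25 / 196 = 0.1276 ≈ 0.13.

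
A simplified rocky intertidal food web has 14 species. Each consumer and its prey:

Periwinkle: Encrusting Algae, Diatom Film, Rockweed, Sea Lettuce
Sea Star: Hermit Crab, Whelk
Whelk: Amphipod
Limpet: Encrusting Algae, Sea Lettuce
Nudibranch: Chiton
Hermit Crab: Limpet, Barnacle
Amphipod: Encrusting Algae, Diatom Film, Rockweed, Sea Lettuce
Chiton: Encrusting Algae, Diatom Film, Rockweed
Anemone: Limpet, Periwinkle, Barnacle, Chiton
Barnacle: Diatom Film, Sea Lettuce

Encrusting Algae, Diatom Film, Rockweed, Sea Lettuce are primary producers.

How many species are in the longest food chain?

One longest chain: Encrusting Algae → Limpet → Hermit Crab → Sea Star.
It has 4 species and 3 links.

4 species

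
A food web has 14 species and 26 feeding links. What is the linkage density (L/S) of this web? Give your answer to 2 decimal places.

L/S = 1.86

There are L = 26 links among S = 14 species.
L/S = 26/14 = 1.8571 ≈ 1.86.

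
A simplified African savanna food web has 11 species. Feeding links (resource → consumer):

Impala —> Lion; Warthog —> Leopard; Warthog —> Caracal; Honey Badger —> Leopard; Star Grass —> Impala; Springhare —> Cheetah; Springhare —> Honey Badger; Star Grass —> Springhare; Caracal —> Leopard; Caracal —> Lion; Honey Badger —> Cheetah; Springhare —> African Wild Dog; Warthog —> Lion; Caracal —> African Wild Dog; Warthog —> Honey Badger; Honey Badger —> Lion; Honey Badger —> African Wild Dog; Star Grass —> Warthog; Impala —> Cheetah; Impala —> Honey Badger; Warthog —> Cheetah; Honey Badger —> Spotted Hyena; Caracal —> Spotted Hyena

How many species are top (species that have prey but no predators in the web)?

5

Top species (has prey, but nothing eats it): Cheetah, Lion, Spotted Hyena, African Wild Dog, Leopard.
Count: 5.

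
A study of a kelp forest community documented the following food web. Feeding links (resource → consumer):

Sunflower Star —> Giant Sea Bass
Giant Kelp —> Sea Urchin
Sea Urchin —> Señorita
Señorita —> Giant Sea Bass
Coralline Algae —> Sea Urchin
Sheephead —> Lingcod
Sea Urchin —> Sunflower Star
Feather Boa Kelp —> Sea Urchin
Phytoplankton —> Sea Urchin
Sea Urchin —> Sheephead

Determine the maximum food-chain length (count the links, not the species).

One longest chain: Giant Kelp → Sea Urchin → Sheephead → Lingcod.
It has 4 species and 3 links.

3 links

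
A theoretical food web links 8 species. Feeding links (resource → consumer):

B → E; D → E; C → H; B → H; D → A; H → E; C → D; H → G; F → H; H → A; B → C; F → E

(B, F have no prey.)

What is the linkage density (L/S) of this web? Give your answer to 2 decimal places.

There are L = 12 links among S = 8 species.
L/S = 12/8 = 1.5000 ≈ 1.50.

L/S = 1.50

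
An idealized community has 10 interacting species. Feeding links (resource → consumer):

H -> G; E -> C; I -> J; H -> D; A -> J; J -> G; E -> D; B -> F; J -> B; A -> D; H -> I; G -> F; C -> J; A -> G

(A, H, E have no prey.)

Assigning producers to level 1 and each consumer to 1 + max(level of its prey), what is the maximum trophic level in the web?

5

Producers (level 1): A, H, E.
H → I → J → G → F gives F level 5.
No species has a prey at level 5, so no species reaches level 6.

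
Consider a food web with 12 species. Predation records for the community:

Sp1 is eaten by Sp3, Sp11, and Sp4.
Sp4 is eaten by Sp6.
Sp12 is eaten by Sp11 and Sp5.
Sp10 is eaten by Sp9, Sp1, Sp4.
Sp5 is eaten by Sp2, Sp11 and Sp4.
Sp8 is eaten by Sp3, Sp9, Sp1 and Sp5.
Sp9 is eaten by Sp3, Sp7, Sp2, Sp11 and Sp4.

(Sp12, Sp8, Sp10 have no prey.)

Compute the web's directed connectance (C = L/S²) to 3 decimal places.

C = 0.146

The web has S = 12 species and L = 21 feeding links.
C = L / S² = 21 / 144 = 0.1458 ≈ 0.146.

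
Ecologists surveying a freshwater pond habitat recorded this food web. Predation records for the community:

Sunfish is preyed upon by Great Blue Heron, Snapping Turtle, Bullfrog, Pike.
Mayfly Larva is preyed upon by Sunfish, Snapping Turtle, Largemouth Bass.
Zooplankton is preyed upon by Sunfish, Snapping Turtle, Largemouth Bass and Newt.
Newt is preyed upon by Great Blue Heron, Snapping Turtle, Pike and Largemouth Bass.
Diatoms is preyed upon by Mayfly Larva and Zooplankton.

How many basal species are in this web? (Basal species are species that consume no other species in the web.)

Basal species (no prey listed): Diatoms.
Count: 1.

1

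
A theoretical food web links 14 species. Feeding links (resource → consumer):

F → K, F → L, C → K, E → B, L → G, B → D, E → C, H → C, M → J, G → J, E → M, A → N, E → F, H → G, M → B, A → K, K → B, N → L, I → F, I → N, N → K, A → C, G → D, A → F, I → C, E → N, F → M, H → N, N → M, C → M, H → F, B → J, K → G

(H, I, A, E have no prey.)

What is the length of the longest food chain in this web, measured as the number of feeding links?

One longest chain: H → N → K → B → J.
It has 5 species and 4 links.

4 links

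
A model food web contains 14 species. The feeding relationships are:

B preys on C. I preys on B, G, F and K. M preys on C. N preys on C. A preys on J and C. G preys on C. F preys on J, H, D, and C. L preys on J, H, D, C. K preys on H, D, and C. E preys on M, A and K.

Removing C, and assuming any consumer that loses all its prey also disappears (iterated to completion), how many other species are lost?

Remove C.
Round 1: M (all prey gone), N (all prey gone), G (all prey gone), B (all prey gone) → extinct.
No further losses. Total secondary extinctions: 4.

4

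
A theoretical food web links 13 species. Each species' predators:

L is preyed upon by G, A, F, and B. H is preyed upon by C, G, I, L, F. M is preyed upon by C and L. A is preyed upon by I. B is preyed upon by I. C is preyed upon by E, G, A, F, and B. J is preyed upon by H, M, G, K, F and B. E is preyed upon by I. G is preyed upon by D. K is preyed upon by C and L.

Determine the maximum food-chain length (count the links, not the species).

One longest chain: J → H → C → G → D.
It has 5 species and 4 links.

4 links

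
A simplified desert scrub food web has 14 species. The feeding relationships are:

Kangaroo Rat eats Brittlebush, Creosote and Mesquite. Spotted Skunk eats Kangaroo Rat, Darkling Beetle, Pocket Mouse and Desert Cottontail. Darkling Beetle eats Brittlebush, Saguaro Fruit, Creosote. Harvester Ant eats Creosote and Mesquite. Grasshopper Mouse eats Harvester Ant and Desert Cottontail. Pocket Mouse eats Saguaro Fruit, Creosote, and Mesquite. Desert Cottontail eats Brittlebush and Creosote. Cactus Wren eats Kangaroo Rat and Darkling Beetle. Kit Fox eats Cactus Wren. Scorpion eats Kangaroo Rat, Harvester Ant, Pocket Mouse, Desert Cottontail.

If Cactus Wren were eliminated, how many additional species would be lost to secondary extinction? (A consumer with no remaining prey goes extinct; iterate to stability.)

1

Remove Cactus Wren.
Round 1: Kit Fox (all prey gone) → extinct.
No further losses. Total secondary extinctions: 1.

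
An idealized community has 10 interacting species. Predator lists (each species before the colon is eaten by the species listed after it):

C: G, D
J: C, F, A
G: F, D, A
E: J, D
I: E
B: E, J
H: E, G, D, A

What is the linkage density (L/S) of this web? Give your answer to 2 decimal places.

L/S = 1.70

There are L = 17 links among S = 10 species.
L/S = 17/10 = 1.7000 ≈ 1.70.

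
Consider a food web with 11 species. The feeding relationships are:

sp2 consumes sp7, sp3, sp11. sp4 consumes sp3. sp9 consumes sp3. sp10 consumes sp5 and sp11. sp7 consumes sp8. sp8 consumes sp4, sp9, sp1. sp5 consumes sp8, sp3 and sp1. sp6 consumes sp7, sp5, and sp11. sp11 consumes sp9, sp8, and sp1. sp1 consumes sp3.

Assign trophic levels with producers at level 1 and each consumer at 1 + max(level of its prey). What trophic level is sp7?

Trophic level 4

sp3 is a producer → level 1.
sp9 eats sp3 → level 2.
sp8 eats sp9 (level 2); other prey at levels: sp1 2, sp4 2 → level 3.
sp7 eats sp8 → level 4.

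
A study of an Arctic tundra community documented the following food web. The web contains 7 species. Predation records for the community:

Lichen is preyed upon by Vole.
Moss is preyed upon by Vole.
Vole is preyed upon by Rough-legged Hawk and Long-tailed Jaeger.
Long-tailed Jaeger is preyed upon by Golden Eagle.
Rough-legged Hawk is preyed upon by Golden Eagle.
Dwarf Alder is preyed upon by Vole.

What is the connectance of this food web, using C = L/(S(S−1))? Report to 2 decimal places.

The web has S = 7 species and L = 7 feeding links.
C = L / (S(S−1)) = 7 / 42 = 0.1667 ≈ 0.17.

C = 0.17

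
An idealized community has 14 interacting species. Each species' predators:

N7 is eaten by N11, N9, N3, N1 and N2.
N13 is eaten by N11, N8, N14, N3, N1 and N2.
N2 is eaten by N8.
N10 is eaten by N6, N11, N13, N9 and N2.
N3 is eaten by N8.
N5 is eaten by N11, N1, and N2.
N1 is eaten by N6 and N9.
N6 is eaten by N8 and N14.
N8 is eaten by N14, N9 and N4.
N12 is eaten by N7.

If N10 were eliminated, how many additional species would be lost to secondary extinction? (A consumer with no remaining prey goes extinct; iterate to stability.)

1

Remove N10.
Round 1: N13 (all prey gone) → extinct.
No further losses. Total secondary extinctions: 1.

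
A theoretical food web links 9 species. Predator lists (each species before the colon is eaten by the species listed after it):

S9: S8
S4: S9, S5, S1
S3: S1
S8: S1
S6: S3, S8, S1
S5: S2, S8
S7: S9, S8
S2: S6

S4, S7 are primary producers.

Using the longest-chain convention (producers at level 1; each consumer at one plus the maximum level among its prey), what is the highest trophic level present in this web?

Producers (level 1): S4, S7.
S4 → S5 → S2 → S6 → S3 → S1 gives S1 level 6.
No species has a prey at level 6, so no species reaches level 7.

6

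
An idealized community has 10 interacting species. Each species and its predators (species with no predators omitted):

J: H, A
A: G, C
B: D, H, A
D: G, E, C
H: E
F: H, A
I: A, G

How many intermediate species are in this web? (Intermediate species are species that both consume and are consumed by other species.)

3

Intermediate species (has both prey and predators): D, H, A.
Count: 3.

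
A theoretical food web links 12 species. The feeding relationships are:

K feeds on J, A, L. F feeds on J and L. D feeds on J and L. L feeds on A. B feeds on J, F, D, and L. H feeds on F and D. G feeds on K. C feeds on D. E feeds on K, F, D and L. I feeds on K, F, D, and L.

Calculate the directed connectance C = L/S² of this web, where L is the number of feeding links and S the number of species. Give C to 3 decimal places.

The web has S = 12 species and L = 24 feeding links.
C = L / S² = 24 / 144 = 0.1667 ≈ 0.167.

C = 0.167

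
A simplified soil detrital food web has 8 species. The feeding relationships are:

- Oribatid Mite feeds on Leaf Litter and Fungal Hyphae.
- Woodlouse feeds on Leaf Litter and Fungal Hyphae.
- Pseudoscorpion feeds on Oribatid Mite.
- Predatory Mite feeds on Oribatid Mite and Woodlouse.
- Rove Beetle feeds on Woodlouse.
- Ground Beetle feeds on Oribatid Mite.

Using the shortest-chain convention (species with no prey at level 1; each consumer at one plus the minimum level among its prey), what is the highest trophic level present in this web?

3

Basal resources (level 1): Leaf Litter, Fungal Hyphae.
Following each consumer down to its lowest-level prey: Leaf Litter → Woodlouse → Rove Beetle (levels 1 through 3).
All prey of Rove Beetle (Woodlouse 2) are at level 2 or above, so Rove Beetle is at level 1 + 2 = 3.
Every consumer has at least one prey at level 2 or below, so none exceeds level 3.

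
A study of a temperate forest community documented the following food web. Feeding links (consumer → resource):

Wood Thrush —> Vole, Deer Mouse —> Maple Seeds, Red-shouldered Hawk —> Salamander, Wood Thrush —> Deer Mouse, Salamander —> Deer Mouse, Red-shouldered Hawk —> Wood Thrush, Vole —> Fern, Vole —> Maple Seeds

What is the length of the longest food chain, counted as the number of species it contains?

One longest chain: Maple Seeds → Deer Mouse → Salamander → Red-shouldered Hawk.
It has 4 species and 3 links.

4 species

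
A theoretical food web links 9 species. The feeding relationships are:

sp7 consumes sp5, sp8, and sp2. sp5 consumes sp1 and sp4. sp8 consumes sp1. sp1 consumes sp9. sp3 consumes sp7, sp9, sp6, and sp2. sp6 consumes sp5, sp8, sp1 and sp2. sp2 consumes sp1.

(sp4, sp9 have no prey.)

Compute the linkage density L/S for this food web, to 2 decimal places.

L/S = 1.78

There are L = 16 links among S = 9 species.
L/S = 16/9 = 1.7778 ≈ 1.78.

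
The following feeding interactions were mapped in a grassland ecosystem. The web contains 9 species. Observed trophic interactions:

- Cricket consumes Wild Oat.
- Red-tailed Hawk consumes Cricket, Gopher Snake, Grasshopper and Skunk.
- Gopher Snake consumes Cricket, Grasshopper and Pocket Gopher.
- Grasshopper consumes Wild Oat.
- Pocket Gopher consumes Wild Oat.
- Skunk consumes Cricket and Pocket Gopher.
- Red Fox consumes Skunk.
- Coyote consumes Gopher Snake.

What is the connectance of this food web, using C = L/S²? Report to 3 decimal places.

C = 0.173

The web has S = 9 species and L = 14 feeding links.
C = L / S² = 14 / 81 = 0.1728 ≈ 0.173.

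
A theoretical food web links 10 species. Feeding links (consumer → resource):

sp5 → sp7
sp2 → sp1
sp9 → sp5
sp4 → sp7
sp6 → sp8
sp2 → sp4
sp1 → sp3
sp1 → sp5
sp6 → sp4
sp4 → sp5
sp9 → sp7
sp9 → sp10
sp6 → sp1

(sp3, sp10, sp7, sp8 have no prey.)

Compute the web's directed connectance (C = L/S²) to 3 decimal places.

The web has S = 10 species and L = 13 feeding links.
C = L / S² = 13 / 100 = 0.1300 ≈ 0.130.

C = 0.130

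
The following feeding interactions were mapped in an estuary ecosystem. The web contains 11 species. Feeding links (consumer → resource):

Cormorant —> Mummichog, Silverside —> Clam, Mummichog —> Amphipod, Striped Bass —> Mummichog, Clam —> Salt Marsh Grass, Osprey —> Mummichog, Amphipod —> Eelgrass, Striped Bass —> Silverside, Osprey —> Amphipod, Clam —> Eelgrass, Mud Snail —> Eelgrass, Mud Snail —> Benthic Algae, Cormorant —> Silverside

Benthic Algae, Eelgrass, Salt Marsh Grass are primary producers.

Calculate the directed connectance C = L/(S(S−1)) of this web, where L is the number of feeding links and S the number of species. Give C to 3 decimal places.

The web has S = 11 species and L = 13 feeding links.
C = L / (S(S−1)) = 13 / 110 = 0.1182 ≈ 0.118.

C = 0.118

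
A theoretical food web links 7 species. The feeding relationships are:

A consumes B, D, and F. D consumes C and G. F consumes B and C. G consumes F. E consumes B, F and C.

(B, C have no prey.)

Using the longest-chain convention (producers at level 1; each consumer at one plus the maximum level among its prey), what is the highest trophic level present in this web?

Producers (level 1): B, C.
B → F → G → D → A gives A level 5.
No species has a prey at level 5, so no species reaches level 6.

5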